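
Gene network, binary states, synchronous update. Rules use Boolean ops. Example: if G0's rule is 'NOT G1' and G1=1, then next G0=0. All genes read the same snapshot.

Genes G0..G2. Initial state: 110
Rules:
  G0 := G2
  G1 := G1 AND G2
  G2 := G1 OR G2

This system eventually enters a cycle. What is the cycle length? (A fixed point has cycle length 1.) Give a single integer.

Answer: 1

Derivation:
Step 0: 110
Step 1: G0=G2=0 G1=G1&G2=1&0=0 G2=G1|G2=1|0=1 -> 001
Step 2: G0=G2=1 G1=G1&G2=0&1=0 G2=G1|G2=0|1=1 -> 101
Step 3: G0=G2=1 G1=G1&G2=0&1=0 G2=G1|G2=0|1=1 -> 101
State from step 3 equals state from step 2 -> cycle length 1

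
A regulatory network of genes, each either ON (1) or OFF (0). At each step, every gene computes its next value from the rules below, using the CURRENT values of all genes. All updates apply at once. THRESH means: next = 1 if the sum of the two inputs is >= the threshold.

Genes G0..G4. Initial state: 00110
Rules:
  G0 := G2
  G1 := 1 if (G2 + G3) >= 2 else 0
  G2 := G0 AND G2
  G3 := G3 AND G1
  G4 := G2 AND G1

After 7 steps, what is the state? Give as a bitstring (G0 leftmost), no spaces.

Step 1: G0=G2=1 G1=(1+1>=2)=1 G2=G0&G2=0&1=0 G3=G3&G1=1&0=0 G4=G2&G1=1&0=0 -> 11000
Step 2: G0=G2=0 G1=(0+0>=2)=0 G2=G0&G2=1&0=0 G3=G3&G1=0&1=0 G4=G2&G1=0&1=0 -> 00000
Step 3: G0=G2=0 G1=(0+0>=2)=0 G2=G0&G2=0&0=0 G3=G3&G1=0&0=0 G4=G2&G1=0&0=0 -> 00000
Step 4: G0=G2=0 G1=(0+0>=2)=0 G2=G0&G2=0&0=0 G3=G3&G1=0&0=0 G4=G2&G1=0&0=0 -> 00000
Step 5: G0=G2=0 G1=(0+0>=2)=0 G2=G0&G2=0&0=0 G3=G3&G1=0&0=0 G4=G2&G1=0&0=0 -> 00000
Step 6: G0=G2=0 G1=(0+0>=2)=0 G2=G0&G2=0&0=0 G3=G3&G1=0&0=0 G4=G2&G1=0&0=0 -> 00000
Step 7: G0=G2=0 G1=(0+0>=2)=0 G2=G0&G2=0&0=0 G3=G3&G1=0&0=0 G4=G2&G1=0&0=0 -> 00000

00000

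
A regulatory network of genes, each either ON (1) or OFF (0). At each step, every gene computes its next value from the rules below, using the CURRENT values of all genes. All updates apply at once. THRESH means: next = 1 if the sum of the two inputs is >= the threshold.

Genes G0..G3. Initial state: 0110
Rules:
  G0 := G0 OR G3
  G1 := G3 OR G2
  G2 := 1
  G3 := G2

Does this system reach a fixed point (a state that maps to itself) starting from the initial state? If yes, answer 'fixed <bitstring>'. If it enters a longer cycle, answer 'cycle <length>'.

Step 0: 0110
Step 1: G0=G0|G3=0|0=0 G1=G3|G2=0|1=1 G2=1(const) G3=G2=1 -> 0111
Step 2: G0=G0|G3=0|1=1 G1=G3|G2=1|1=1 G2=1(const) G3=G2=1 -> 1111
Step 3: G0=G0|G3=1|1=1 G1=G3|G2=1|1=1 G2=1(const) G3=G2=1 -> 1111
Fixed point reached at step 2: 1111

Answer: fixed 1111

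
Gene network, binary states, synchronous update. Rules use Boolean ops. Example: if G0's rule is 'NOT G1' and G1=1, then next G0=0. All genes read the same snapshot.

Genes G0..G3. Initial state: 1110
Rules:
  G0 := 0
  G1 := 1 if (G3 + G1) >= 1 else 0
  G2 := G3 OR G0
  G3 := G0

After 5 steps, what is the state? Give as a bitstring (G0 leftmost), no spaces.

Step 1: G0=0(const) G1=(0+1>=1)=1 G2=G3|G0=0|1=1 G3=G0=1 -> 0111
Step 2: G0=0(const) G1=(1+1>=1)=1 G2=G3|G0=1|0=1 G3=G0=0 -> 0110
Step 3: G0=0(const) G1=(0+1>=1)=1 G2=G3|G0=0|0=0 G3=G0=0 -> 0100
Step 4: G0=0(const) G1=(0+1>=1)=1 G2=G3|G0=0|0=0 G3=G0=0 -> 0100
Step 5: G0=0(const) G1=(0+1>=1)=1 G2=G3|G0=0|0=0 G3=G0=0 -> 0100

0100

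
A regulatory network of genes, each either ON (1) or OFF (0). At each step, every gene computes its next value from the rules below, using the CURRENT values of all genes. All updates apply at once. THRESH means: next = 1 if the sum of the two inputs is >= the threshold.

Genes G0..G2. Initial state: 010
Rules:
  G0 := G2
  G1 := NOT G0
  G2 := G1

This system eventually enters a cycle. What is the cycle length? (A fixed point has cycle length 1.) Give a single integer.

Step 0: 010
Step 1: G0=G2=0 G1=NOT G0=NOT 0=1 G2=G1=1 -> 011
Step 2: G0=G2=1 G1=NOT G0=NOT 0=1 G2=G1=1 -> 111
Step 3: G0=G2=1 G1=NOT G0=NOT 1=0 G2=G1=1 -> 101
Step 4: G0=G2=1 G1=NOT G0=NOT 1=0 G2=G1=0 -> 100
Step 5: G0=G2=0 G1=NOT G0=NOT 1=0 G2=G1=0 -> 000
Step 6: G0=G2=0 G1=NOT G0=NOT 0=1 G2=G1=0 -> 010
State from step 6 equals state from step 0 -> cycle length 6

Answer: 6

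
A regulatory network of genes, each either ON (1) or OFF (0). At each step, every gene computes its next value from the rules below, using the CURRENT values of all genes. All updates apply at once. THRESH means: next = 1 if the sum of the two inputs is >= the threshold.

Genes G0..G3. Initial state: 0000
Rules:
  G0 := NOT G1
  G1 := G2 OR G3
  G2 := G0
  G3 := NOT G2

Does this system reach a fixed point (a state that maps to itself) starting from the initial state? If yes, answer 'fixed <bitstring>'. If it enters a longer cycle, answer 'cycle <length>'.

Step 0: 0000
Step 1: G0=NOT G1=NOT 0=1 G1=G2|G3=0|0=0 G2=G0=0 G3=NOT G2=NOT 0=1 -> 1001
Step 2: G0=NOT G1=NOT 0=1 G1=G2|G3=0|1=1 G2=G0=1 G3=NOT G2=NOT 0=1 -> 1111
Step 3: G0=NOT G1=NOT 1=0 G1=G2|G3=1|1=1 G2=G0=1 G3=NOT G2=NOT 1=0 -> 0110
Step 4: G0=NOT G1=NOT 1=0 G1=G2|G3=1|0=1 G2=G0=0 G3=NOT G2=NOT 1=0 -> 0100
Step 5: G0=NOT G1=NOT 1=0 G1=G2|G3=0|0=0 G2=G0=0 G3=NOT G2=NOT 0=1 -> 0001
Step 6: G0=NOT G1=NOT 0=1 G1=G2|G3=0|1=1 G2=G0=0 G3=NOT G2=NOT 0=1 -> 1101
Step 7: G0=NOT G1=NOT 1=0 G1=G2|G3=0|1=1 G2=G0=1 G3=NOT G2=NOT 0=1 -> 0111
Step 8: G0=NOT G1=NOT 1=0 G1=G2|G3=1|1=1 G2=G0=0 G3=NOT G2=NOT 1=0 -> 0100
Cycle of length 4 starting at step 4 -> no fixed point

Answer: cycle 4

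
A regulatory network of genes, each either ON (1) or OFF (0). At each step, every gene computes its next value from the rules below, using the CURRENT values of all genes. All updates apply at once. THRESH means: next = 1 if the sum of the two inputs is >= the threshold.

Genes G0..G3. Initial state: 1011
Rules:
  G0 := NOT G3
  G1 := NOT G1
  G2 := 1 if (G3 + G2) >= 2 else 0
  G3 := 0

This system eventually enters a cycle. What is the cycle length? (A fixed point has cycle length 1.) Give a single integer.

Answer: 2

Derivation:
Step 0: 1011
Step 1: G0=NOT G3=NOT 1=0 G1=NOT G1=NOT 0=1 G2=(1+1>=2)=1 G3=0(const) -> 0110
Step 2: G0=NOT G3=NOT 0=1 G1=NOT G1=NOT 1=0 G2=(0+1>=2)=0 G3=0(const) -> 1000
Step 3: G0=NOT G3=NOT 0=1 G1=NOT G1=NOT 0=1 G2=(0+0>=2)=0 G3=0(const) -> 1100
Step 4: G0=NOT G3=NOT 0=1 G1=NOT G1=NOT 1=0 G2=(0+0>=2)=0 G3=0(const) -> 1000
State from step 4 equals state from step 2 -> cycle length 2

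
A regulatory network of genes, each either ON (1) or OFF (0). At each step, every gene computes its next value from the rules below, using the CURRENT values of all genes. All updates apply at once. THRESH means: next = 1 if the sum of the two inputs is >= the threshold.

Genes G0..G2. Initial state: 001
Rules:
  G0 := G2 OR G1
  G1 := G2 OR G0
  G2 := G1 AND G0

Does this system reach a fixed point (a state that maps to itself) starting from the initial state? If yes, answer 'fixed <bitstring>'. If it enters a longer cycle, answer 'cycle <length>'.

Answer: fixed 111

Derivation:
Step 0: 001
Step 1: G0=G2|G1=1|0=1 G1=G2|G0=1|0=1 G2=G1&G0=0&0=0 -> 110
Step 2: G0=G2|G1=0|1=1 G1=G2|G0=0|1=1 G2=G1&G0=1&1=1 -> 111
Step 3: G0=G2|G1=1|1=1 G1=G2|G0=1|1=1 G2=G1&G0=1&1=1 -> 111
Fixed point reached at step 2: 111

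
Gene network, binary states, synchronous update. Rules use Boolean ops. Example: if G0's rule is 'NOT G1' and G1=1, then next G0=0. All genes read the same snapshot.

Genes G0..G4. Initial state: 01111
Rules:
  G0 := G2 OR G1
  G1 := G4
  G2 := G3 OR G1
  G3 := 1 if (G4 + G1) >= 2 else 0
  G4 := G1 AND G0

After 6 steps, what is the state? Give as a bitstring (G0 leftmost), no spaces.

Step 1: G0=G2|G1=1|1=1 G1=G4=1 G2=G3|G1=1|1=1 G3=(1+1>=2)=1 G4=G1&G0=1&0=0 -> 11110
Step 2: G0=G2|G1=1|1=1 G1=G4=0 G2=G3|G1=1|1=1 G3=(0+1>=2)=0 G4=G1&G0=1&1=1 -> 10101
Step 3: G0=G2|G1=1|0=1 G1=G4=1 G2=G3|G1=0|0=0 G3=(1+0>=2)=0 G4=G1&G0=0&1=0 -> 11000
Step 4: G0=G2|G1=0|1=1 G1=G4=0 G2=G3|G1=0|1=1 G3=(0+1>=2)=0 G4=G1&G0=1&1=1 -> 10101
Step 5: G0=G2|G1=1|0=1 G1=G4=1 G2=G3|G1=0|0=0 G3=(1+0>=2)=0 G4=G1&G0=0&1=0 -> 11000
Step 6: G0=G2|G1=0|1=1 G1=G4=0 G2=G3|G1=0|1=1 G3=(0+1>=2)=0 G4=G1&G0=1&1=1 -> 10101

10101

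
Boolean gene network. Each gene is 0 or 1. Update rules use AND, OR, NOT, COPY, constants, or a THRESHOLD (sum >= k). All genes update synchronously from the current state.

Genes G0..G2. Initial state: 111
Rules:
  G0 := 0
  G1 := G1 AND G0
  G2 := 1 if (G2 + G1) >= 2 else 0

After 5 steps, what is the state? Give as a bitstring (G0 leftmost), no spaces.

Step 1: G0=0(const) G1=G1&G0=1&1=1 G2=(1+1>=2)=1 -> 011
Step 2: G0=0(const) G1=G1&G0=1&0=0 G2=(1+1>=2)=1 -> 001
Step 3: G0=0(const) G1=G1&G0=0&0=0 G2=(1+0>=2)=0 -> 000
Step 4: G0=0(const) G1=G1&G0=0&0=0 G2=(0+0>=2)=0 -> 000
Step 5: G0=0(const) G1=G1&G0=0&0=0 G2=(0+0>=2)=0 -> 000

000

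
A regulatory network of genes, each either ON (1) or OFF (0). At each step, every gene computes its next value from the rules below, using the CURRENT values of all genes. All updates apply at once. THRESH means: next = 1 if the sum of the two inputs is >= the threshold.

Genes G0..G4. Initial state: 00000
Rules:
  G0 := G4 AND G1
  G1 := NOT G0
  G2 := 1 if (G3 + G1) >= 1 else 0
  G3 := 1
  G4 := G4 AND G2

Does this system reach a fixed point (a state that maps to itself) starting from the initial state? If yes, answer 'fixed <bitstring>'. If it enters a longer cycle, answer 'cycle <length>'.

Answer: fixed 01110

Derivation:
Step 0: 00000
Step 1: G0=G4&G1=0&0=0 G1=NOT G0=NOT 0=1 G2=(0+0>=1)=0 G3=1(const) G4=G4&G2=0&0=0 -> 01010
Step 2: G0=G4&G1=0&1=0 G1=NOT G0=NOT 0=1 G2=(1+1>=1)=1 G3=1(const) G4=G4&G2=0&0=0 -> 01110
Step 3: G0=G4&G1=0&1=0 G1=NOT G0=NOT 0=1 G2=(1+1>=1)=1 G3=1(const) G4=G4&G2=0&1=0 -> 01110
Fixed point reached at step 2: 01110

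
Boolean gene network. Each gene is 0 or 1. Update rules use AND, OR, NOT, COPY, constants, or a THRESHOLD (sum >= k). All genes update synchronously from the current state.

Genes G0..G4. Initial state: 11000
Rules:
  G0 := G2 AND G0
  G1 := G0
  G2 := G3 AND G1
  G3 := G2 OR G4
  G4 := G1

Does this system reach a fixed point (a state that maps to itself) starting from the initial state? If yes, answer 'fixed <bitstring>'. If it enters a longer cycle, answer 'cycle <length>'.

Step 0: 11000
Step 1: G0=G2&G0=0&1=0 G1=G0=1 G2=G3&G1=0&1=0 G3=G2|G4=0|0=0 G4=G1=1 -> 01001
Step 2: G0=G2&G0=0&0=0 G1=G0=0 G2=G3&G1=0&1=0 G3=G2|G4=0|1=1 G4=G1=1 -> 00011
Step 3: G0=G2&G0=0&0=0 G1=G0=0 G2=G3&G1=1&0=0 G3=G2|G4=0|1=1 G4=G1=0 -> 00010
Step 4: G0=G2&G0=0&0=0 G1=G0=0 G2=G3&G1=1&0=0 G3=G2|G4=0|0=0 G4=G1=0 -> 00000
Step 5: G0=G2&G0=0&0=0 G1=G0=0 G2=G3&G1=0&0=0 G3=G2|G4=0|0=0 G4=G1=0 -> 00000
Fixed point reached at step 4: 00000

Answer: fixed 00000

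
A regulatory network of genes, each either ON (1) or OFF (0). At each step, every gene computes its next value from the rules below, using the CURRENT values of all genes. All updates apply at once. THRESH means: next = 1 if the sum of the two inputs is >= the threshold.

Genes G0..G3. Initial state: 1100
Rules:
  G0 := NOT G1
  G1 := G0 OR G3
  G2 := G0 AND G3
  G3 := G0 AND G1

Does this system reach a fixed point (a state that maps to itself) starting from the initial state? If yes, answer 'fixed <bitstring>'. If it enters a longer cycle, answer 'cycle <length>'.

Step 0: 1100
Step 1: G0=NOT G1=NOT 1=0 G1=G0|G3=1|0=1 G2=G0&G3=1&0=0 G3=G0&G1=1&1=1 -> 0101
Step 2: G0=NOT G1=NOT 1=0 G1=G0|G3=0|1=1 G2=G0&G3=0&1=0 G3=G0&G1=0&1=0 -> 0100
Step 3: G0=NOT G1=NOT 1=0 G1=G0|G3=0|0=0 G2=G0&G3=0&0=0 G3=G0&G1=0&1=0 -> 0000
Step 4: G0=NOT G1=NOT 0=1 G1=G0|G3=0|0=0 G2=G0&G3=0&0=0 G3=G0&G1=0&0=0 -> 1000
Step 5: G0=NOT G1=NOT 0=1 G1=G0|G3=1|0=1 G2=G0&G3=1&0=0 G3=G0&G1=1&0=0 -> 1100
Cycle of length 5 starting at step 0 -> no fixed point

Answer: cycle 5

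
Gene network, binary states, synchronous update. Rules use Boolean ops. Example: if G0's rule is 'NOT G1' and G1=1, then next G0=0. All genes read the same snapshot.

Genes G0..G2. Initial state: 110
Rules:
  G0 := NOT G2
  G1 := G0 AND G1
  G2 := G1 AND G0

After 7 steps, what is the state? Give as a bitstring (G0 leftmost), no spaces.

Step 1: G0=NOT G2=NOT 0=1 G1=G0&G1=1&1=1 G2=G1&G0=1&1=1 -> 111
Step 2: G0=NOT G2=NOT 1=0 G1=G0&G1=1&1=1 G2=G1&G0=1&1=1 -> 011
Step 3: G0=NOT G2=NOT 1=0 G1=G0&G1=0&1=0 G2=G1&G0=1&0=0 -> 000
Step 4: G0=NOT G2=NOT 0=1 G1=G0&G1=0&0=0 G2=G1&G0=0&0=0 -> 100
Step 5: G0=NOT G2=NOT 0=1 G1=G0&G1=1&0=0 G2=G1&G0=0&1=0 -> 100
Step 6: G0=NOT G2=NOT 0=1 G1=G0&G1=1&0=0 G2=G1&G0=0&1=0 -> 100
Step 7: G0=NOT G2=NOT 0=1 G1=G0&G1=1&0=0 G2=G1&G0=0&1=0 -> 100

100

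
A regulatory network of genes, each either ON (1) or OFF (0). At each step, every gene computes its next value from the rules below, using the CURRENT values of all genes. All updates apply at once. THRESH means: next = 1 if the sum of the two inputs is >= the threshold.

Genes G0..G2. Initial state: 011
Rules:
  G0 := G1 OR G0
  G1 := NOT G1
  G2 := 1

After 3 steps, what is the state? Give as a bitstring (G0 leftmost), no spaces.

Step 1: G0=G1|G0=1|0=1 G1=NOT G1=NOT 1=0 G2=1(const) -> 101
Step 2: G0=G1|G0=0|1=1 G1=NOT G1=NOT 0=1 G2=1(const) -> 111
Step 3: G0=G1|G0=1|1=1 G1=NOT G1=NOT 1=0 G2=1(const) -> 101

101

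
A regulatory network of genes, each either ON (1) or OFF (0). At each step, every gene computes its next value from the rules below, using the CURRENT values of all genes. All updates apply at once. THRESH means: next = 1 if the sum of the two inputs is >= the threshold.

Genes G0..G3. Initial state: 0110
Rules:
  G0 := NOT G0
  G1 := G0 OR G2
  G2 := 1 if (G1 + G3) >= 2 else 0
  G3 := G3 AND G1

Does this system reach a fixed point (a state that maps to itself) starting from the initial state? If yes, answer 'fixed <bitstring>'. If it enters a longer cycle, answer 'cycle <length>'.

Step 0: 0110
Step 1: G0=NOT G0=NOT 0=1 G1=G0|G2=0|1=1 G2=(1+0>=2)=0 G3=G3&G1=0&1=0 -> 1100
Step 2: G0=NOT G0=NOT 1=0 G1=G0|G2=1|0=1 G2=(1+0>=2)=0 G3=G3&G1=0&1=0 -> 0100
Step 3: G0=NOT G0=NOT 0=1 G1=G0|G2=0|0=0 G2=(1+0>=2)=0 G3=G3&G1=0&1=0 -> 1000
Step 4: G0=NOT G0=NOT 1=0 G1=G0|G2=1|0=1 G2=(0+0>=2)=0 G3=G3&G1=0&0=0 -> 0100
Cycle of length 2 starting at step 2 -> no fixed point

Answer: cycle 2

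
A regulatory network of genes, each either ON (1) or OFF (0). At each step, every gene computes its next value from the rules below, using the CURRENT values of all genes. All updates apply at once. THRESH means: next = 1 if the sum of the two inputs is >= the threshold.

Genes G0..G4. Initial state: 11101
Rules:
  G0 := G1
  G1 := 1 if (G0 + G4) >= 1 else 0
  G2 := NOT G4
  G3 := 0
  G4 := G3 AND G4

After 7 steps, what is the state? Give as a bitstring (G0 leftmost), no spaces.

Step 1: G0=G1=1 G1=(1+1>=1)=1 G2=NOT G4=NOT 1=0 G3=0(const) G4=G3&G4=0&1=0 -> 11000
Step 2: G0=G1=1 G1=(1+0>=1)=1 G2=NOT G4=NOT 0=1 G3=0(const) G4=G3&G4=0&0=0 -> 11100
Step 3: G0=G1=1 G1=(1+0>=1)=1 G2=NOT G4=NOT 0=1 G3=0(const) G4=G3&G4=0&0=0 -> 11100
Step 4: G0=G1=1 G1=(1+0>=1)=1 G2=NOT G4=NOT 0=1 G3=0(const) G4=G3&G4=0&0=0 -> 11100
Step 5: G0=G1=1 G1=(1+0>=1)=1 G2=NOT G4=NOT 0=1 G3=0(const) G4=G3&G4=0&0=0 -> 11100
Step 6: G0=G1=1 G1=(1+0>=1)=1 G2=NOT G4=NOT 0=1 G3=0(const) G4=G3&G4=0&0=0 -> 11100
Step 7: G0=G1=1 G1=(1+0>=1)=1 G2=NOT G4=NOT 0=1 G3=0(const) G4=G3&G4=0&0=0 -> 11100

11100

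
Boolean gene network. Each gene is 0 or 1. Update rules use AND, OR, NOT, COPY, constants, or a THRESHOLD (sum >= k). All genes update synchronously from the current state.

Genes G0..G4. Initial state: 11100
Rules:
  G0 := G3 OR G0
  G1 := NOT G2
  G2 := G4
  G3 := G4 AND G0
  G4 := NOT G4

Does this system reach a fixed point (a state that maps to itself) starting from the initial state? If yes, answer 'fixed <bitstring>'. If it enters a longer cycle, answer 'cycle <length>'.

Answer: cycle 2

Derivation:
Step 0: 11100
Step 1: G0=G3|G0=0|1=1 G1=NOT G2=NOT 1=0 G2=G4=0 G3=G4&G0=0&1=0 G4=NOT G4=NOT 0=1 -> 10001
Step 2: G0=G3|G0=0|1=1 G1=NOT G2=NOT 0=1 G2=G4=1 G3=G4&G0=1&1=1 G4=NOT G4=NOT 1=0 -> 11110
Step 3: G0=G3|G0=1|1=1 G1=NOT G2=NOT 1=0 G2=G4=0 G3=G4&G0=0&1=0 G4=NOT G4=NOT 0=1 -> 10001
Cycle of length 2 starting at step 1 -> no fixed point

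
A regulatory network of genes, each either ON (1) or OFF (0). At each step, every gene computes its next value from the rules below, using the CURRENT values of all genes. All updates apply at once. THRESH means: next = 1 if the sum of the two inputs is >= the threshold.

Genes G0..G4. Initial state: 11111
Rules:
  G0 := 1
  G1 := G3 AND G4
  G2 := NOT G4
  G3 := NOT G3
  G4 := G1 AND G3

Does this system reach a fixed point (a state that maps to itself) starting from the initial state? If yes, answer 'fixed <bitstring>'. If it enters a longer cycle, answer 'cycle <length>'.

Step 0: 11111
Step 1: G0=1(const) G1=G3&G4=1&1=1 G2=NOT G4=NOT 1=0 G3=NOT G3=NOT 1=0 G4=G1&G3=1&1=1 -> 11001
Step 2: G0=1(const) G1=G3&G4=0&1=0 G2=NOT G4=NOT 1=0 G3=NOT G3=NOT 0=1 G4=G1&G3=1&0=0 -> 10010
Step 3: G0=1(const) G1=G3&G4=1&0=0 G2=NOT G4=NOT 0=1 G3=NOT G3=NOT 1=0 G4=G1&G3=0&1=0 -> 10100
Step 4: G0=1(const) G1=G3&G4=0&0=0 G2=NOT G4=NOT 0=1 G3=NOT G3=NOT 0=1 G4=G1&G3=0&0=0 -> 10110
Step 5: G0=1(const) G1=G3&G4=1&0=0 G2=NOT G4=NOT 0=1 G3=NOT G3=NOT 1=0 G4=G1&G3=0&1=0 -> 10100
Cycle of length 2 starting at step 3 -> no fixed point

Answer: cycle 2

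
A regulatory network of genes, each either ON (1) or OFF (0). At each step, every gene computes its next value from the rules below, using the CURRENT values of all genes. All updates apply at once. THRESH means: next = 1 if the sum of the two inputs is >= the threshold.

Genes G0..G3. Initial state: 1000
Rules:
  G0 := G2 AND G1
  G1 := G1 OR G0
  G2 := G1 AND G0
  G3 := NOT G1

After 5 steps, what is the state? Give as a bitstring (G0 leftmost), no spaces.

Step 1: G0=G2&G1=0&0=0 G1=G1|G0=0|1=1 G2=G1&G0=0&1=0 G3=NOT G1=NOT 0=1 -> 0101
Step 2: G0=G2&G1=0&1=0 G1=G1|G0=1|0=1 G2=G1&G0=1&0=0 G3=NOT G1=NOT 1=0 -> 0100
Step 3: G0=G2&G1=0&1=0 G1=G1|G0=1|0=1 G2=G1&G0=1&0=0 G3=NOT G1=NOT 1=0 -> 0100
Step 4: G0=G2&G1=0&1=0 G1=G1|G0=1|0=1 G2=G1&G0=1&0=0 G3=NOT G1=NOT 1=0 -> 0100
Step 5: G0=G2&G1=0&1=0 G1=G1|G0=1|0=1 G2=G1&G0=1&0=0 G3=NOT G1=NOT 1=0 -> 0100

0100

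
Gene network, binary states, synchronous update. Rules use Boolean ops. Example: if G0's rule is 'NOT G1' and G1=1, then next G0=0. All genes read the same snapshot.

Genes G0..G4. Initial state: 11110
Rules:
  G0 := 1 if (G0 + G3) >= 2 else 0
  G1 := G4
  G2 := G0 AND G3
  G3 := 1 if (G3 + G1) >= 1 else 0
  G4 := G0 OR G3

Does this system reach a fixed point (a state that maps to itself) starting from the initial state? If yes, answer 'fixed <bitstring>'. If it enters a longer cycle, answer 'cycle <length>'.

Step 0: 11110
Step 1: G0=(1+1>=2)=1 G1=G4=0 G2=G0&G3=1&1=1 G3=(1+1>=1)=1 G4=G0|G3=1|1=1 -> 10111
Step 2: G0=(1+1>=2)=1 G1=G4=1 G2=G0&G3=1&1=1 G3=(1+0>=1)=1 G4=G0|G3=1|1=1 -> 11111
Step 3: G0=(1+1>=2)=1 G1=G4=1 G2=G0&G3=1&1=1 G3=(1+1>=1)=1 G4=G0|G3=1|1=1 -> 11111
Fixed point reached at step 2: 11111

Answer: fixed 11111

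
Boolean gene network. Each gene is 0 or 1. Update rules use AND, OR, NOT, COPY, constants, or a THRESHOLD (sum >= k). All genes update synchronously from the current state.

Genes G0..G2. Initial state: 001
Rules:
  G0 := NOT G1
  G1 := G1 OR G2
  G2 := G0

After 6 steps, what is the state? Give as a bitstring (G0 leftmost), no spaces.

Step 1: G0=NOT G1=NOT 0=1 G1=G1|G2=0|1=1 G2=G0=0 -> 110
Step 2: G0=NOT G1=NOT 1=0 G1=G1|G2=1|0=1 G2=G0=1 -> 011
Step 3: G0=NOT G1=NOT 1=0 G1=G1|G2=1|1=1 G2=G0=0 -> 010
Step 4: G0=NOT G1=NOT 1=0 G1=G1|G2=1|0=1 G2=G0=0 -> 010
Step 5: G0=NOT G1=NOT 1=0 G1=G1|G2=1|0=1 G2=G0=0 -> 010
Step 6: G0=NOT G1=NOT 1=0 G1=G1|G2=1|0=1 G2=G0=0 -> 010

010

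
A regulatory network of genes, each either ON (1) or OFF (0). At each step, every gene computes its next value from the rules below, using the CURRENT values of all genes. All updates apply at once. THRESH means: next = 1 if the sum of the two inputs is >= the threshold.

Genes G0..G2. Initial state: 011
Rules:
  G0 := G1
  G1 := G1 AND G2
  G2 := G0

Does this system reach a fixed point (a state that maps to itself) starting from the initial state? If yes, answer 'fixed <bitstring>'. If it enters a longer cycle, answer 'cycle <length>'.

Step 0: 011
Step 1: G0=G1=1 G1=G1&G2=1&1=1 G2=G0=0 -> 110
Step 2: G0=G1=1 G1=G1&G2=1&0=0 G2=G0=1 -> 101
Step 3: G0=G1=0 G1=G1&G2=0&1=0 G2=G0=1 -> 001
Step 4: G0=G1=0 G1=G1&G2=0&1=0 G2=G0=0 -> 000
Step 5: G0=G1=0 G1=G1&G2=0&0=0 G2=G0=0 -> 000
Fixed point reached at step 4: 000

Answer: fixed 000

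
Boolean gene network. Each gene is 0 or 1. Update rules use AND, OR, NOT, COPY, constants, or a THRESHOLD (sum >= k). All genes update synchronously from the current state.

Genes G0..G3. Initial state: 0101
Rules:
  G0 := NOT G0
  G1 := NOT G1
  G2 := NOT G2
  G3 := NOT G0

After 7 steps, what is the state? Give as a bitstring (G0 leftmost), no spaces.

Step 1: G0=NOT G0=NOT 0=1 G1=NOT G1=NOT 1=0 G2=NOT G2=NOT 0=1 G3=NOT G0=NOT 0=1 -> 1011
Step 2: G0=NOT G0=NOT 1=0 G1=NOT G1=NOT 0=1 G2=NOT G2=NOT 1=0 G3=NOT G0=NOT 1=0 -> 0100
Step 3: G0=NOT G0=NOT 0=1 G1=NOT G1=NOT 1=0 G2=NOT G2=NOT 0=1 G3=NOT G0=NOT 0=1 -> 1011
Step 4: G0=NOT G0=NOT 1=0 G1=NOT G1=NOT 0=1 G2=NOT G2=NOT 1=0 G3=NOT G0=NOT 1=0 -> 0100
Step 5: G0=NOT G0=NOT 0=1 G1=NOT G1=NOT 1=0 G2=NOT G2=NOT 0=1 G3=NOT G0=NOT 0=1 -> 1011
Step 6: G0=NOT G0=NOT 1=0 G1=NOT G1=NOT 0=1 G2=NOT G2=NOT 1=0 G3=NOT G0=NOT 1=0 -> 0100
Step 7: G0=NOT G0=NOT 0=1 G1=NOT G1=NOT 1=0 G2=NOT G2=NOT 0=1 G3=NOT G0=NOT 0=1 -> 1011

1011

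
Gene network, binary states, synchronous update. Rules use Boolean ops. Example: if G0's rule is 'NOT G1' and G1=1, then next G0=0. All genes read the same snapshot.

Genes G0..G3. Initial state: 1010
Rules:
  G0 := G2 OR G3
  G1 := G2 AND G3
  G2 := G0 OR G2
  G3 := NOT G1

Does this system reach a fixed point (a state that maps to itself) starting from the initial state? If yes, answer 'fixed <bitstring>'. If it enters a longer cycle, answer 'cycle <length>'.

Step 0: 1010
Step 1: G0=G2|G3=1|0=1 G1=G2&G3=1&0=0 G2=G0|G2=1|1=1 G3=NOT G1=NOT 0=1 -> 1011
Step 2: G0=G2|G3=1|1=1 G1=G2&G3=1&1=1 G2=G0|G2=1|1=1 G3=NOT G1=NOT 0=1 -> 1111
Step 3: G0=G2|G3=1|1=1 G1=G2&G3=1&1=1 G2=G0|G2=1|1=1 G3=NOT G1=NOT 1=0 -> 1110
Step 4: G0=G2|G3=1|0=1 G1=G2&G3=1&0=0 G2=G0|G2=1|1=1 G3=NOT G1=NOT 1=0 -> 1010
Cycle of length 4 starting at step 0 -> no fixed point

Answer: cycle 4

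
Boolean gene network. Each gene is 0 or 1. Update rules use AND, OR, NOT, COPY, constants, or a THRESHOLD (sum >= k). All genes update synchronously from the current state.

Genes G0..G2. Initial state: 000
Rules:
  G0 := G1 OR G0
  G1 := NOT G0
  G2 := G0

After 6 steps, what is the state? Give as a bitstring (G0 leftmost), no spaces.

Step 1: G0=G1|G0=0|0=0 G1=NOT G0=NOT 0=1 G2=G0=0 -> 010
Step 2: G0=G1|G0=1|0=1 G1=NOT G0=NOT 0=1 G2=G0=0 -> 110
Step 3: G0=G1|G0=1|1=1 G1=NOT G0=NOT 1=0 G2=G0=1 -> 101
Step 4: G0=G1|G0=0|1=1 G1=NOT G0=NOT 1=0 G2=G0=1 -> 101
Step 5: G0=G1|G0=0|1=1 G1=NOT G0=NOT 1=0 G2=G0=1 -> 101
Step 6: G0=G1|G0=0|1=1 G1=NOT G0=NOT 1=0 G2=G0=1 -> 101

101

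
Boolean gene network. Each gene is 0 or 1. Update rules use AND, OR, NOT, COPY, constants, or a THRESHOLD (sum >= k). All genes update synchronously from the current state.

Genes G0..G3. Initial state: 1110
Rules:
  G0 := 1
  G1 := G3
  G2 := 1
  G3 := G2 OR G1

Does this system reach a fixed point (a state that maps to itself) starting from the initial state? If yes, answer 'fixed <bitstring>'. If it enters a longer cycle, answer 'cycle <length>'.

Step 0: 1110
Step 1: G0=1(const) G1=G3=0 G2=1(const) G3=G2|G1=1|1=1 -> 1011
Step 2: G0=1(const) G1=G3=1 G2=1(const) G3=G2|G1=1|0=1 -> 1111
Step 3: G0=1(const) G1=G3=1 G2=1(const) G3=G2|G1=1|1=1 -> 1111
Fixed point reached at step 2: 1111

Answer: fixed 1111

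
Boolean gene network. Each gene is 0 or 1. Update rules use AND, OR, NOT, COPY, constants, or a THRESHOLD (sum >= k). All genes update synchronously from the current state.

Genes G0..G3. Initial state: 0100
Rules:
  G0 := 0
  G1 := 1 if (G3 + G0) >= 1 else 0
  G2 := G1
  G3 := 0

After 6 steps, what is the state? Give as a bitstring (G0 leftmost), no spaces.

Step 1: G0=0(const) G1=(0+0>=1)=0 G2=G1=1 G3=0(const) -> 0010
Step 2: G0=0(const) G1=(0+0>=1)=0 G2=G1=0 G3=0(const) -> 0000
Step 3: G0=0(const) G1=(0+0>=1)=0 G2=G1=0 G3=0(const) -> 0000
Step 4: G0=0(const) G1=(0+0>=1)=0 G2=G1=0 G3=0(const) -> 0000
Step 5: G0=0(const) G1=(0+0>=1)=0 G2=G1=0 G3=0(const) -> 0000
Step 6: G0=0(const) G1=(0+0>=1)=0 G2=G1=0 G3=0(const) -> 0000

0000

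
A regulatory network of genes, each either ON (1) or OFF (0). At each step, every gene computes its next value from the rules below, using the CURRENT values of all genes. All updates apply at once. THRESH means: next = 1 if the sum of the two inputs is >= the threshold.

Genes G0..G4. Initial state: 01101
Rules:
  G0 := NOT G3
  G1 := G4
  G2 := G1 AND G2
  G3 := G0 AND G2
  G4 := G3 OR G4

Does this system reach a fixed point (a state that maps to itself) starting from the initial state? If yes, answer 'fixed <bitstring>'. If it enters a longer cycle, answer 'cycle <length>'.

Step 0: 01101
Step 1: G0=NOT G3=NOT 0=1 G1=G4=1 G2=G1&G2=1&1=1 G3=G0&G2=0&1=0 G4=G3|G4=0|1=1 -> 11101
Step 2: G0=NOT G3=NOT 0=1 G1=G4=1 G2=G1&G2=1&1=1 G3=G0&G2=1&1=1 G4=G3|G4=0|1=1 -> 11111
Step 3: G0=NOT G3=NOT 1=0 G1=G4=1 G2=G1&G2=1&1=1 G3=G0&G2=1&1=1 G4=G3|G4=1|1=1 -> 01111
Step 4: G0=NOT G3=NOT 1=0 G1=G4=1 G2=G1&G2=1&1=1 G3=G0&G2=0&1=0 G4=G3|G4=1|1=1 -> 01101
Cycle of length 4 starting at step 0 -> no fixed point

Answer: cycle 4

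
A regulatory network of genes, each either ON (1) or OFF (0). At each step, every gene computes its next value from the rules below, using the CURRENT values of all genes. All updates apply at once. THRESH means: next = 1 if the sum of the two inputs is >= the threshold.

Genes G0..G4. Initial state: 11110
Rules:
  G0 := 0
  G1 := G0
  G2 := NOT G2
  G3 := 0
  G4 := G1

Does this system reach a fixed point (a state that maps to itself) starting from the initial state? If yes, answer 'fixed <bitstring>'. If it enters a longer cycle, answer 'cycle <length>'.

Answer: cycle 2

Derivation:
Step 0: 11110
Step 1: G0=0(const) G1=G0=1 G2=NOT G2=NOT 1=0 G3=0(const) G4=G1=1 -> 01001
Step 2: G0=0(const) G1=G0=0 G2=NOT G2=NOT 0=1 G3=0(const) G4=G1=1 -> 00101
Step 3: G0=0(const) G1=G0=0 G2=NOT G2=NOT 1=0 G3=0(const) G4=G1=0 -> 00000
Step 4: G0=0(const) G1=G0=0 G2=NOT G2=NOT 0=1 G3=0(const) G4=G1=0 -> 00100
Step 5: G0=0(const) G1=G0=0 G2=NOT G2=NOT 1=0 G3=0(const) G4=G1=0 -> 00000
Cycle of length 2 starting at step 3 -> no fixed point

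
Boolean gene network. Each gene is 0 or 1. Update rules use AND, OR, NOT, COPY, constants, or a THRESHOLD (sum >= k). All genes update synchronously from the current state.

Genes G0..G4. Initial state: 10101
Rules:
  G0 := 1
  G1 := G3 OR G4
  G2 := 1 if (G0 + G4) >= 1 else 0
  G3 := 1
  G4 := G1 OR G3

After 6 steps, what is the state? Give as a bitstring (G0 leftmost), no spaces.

Step 1: G0=1(const) G1=G3|G4=0|1=1 G2=(1+1>=1)=1 G3=1(const) G4=G1|G3=0|0=0 -> 11110
Step 2: G0=1(const) G1=G3|G4=1|0=1 G2=(1+0>=1)=1 G3=1(const) G4=G1|G3=1|1=1 -> 11111
Step 3: G0=1(const) G1=G3|G4=1|1=1 G2=(1+1>=1)=1 G3=1(const) G4=G1|G3=1|1=1 -> 11111
Step 4: G0=1(const) G1=G3|G4=1|1=1 G2=(1+1>=1)=1 G3=1(const) G4=G1|G3=1|1=1 -> 11111
Step 5: G0=1(const) G1=G3|G4=1|1=1 G2=(1+1>=1)=1 G3=1(const) G4=G1|G3=1|1=1 -> 11111
Step 6: G0=1(const) G1=G3|G4=1|1=1 G2=(1+1>=1)=1 G3=1(const) G4=G1|G3=1|1=1 -> 11111

11111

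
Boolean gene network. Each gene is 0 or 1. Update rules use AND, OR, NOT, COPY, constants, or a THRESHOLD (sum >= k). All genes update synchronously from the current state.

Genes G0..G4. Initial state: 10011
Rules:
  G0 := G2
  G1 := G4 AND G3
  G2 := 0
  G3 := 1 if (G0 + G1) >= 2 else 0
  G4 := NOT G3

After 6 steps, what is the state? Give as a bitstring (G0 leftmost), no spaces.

Step 1: G0=G2=0 G1=G4&G3=1&1=1 G2=0(const) G3=(1+0>=2)=0 G4=NOT G3=NOT 1=0 -> 01000
Step 2: G0=G2=0 G1=G4&G3=0&0=0 G2=0(const) G3=(0+1>=2)=0 G4=NOT G3=NOT 0=1 -> 00001
Step 3: G0=G2=0 G1=G4&G3=1&0=0 G2=0(const) G3=(0+0>=2)=0 G4=NOT G3=NOT 0=1 -> 00001
Step 4: G0=G2=0 G1=G4&G3=1&0=0 G2=0(const) G3=(0+0>=2)=0 G4=NOT G3=NOT 0=1 -> 00001
Step 5: G0=G2=0 G1=G4&G3=1&0=0 G2=0(const) G3=(0+0>=2)=0 G4=NOT G3=NOT 0=1 -> 00001
Step 6: G0=G2=0 G1=G4&G3=1&0=0 G2=0(const) G3=(0+0>=2)=0 G4=NOT G3=NOT 0=1 -> 00001

00001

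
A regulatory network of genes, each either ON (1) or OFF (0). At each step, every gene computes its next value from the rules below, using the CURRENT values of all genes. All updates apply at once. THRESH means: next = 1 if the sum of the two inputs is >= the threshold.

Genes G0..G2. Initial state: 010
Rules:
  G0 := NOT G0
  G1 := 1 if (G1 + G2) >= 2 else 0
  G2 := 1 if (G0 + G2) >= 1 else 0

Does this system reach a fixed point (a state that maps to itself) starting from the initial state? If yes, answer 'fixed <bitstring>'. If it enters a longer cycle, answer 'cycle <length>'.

Answer: cycle 2

Derivation:
Step 0: 010
Step 1: G0=NOT G0=NOT 0=1 G1=(1+0>=2)=0 G2=(0+0>=1)=0 -> 100
Step 2: G0=NOT G0=NOT 1=0 G1=(0+0>=2)=0 G2=(1+0>=1)=1 -> 001
Step 3: G0=NOT G0=NOT 0=1 G1=(0+1>=2)=0 G2=(0+1>=1)=1 -> 101
Step 4: G0=NOT G0=NOT 1=0 G1=(0+1>=2)=0 G2=(1+1>=1)=1 -> 001
Cycle of length 2 starting at step 2 -> no fixed point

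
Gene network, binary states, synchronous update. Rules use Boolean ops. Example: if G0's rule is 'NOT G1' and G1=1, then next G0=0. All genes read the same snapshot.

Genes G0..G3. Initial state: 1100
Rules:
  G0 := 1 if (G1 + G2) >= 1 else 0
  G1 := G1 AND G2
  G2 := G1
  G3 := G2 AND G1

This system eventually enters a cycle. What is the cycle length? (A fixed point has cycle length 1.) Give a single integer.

Answer: 1

Derivation:
Step 0: 1100
Step 1: G0=(1+0>=1)=1 G1=G1&G2=1&0=0 G2=G1=1 G3=G2&G1=0&1=0 -> 1010
Step 2: G0=(0+1>=1)=1 G1=G1&G2=0&1=0 G2=G1=0 G3=G2&G1=1&0=0 -> 1000
Step 3: G0=(0+0>=1)=0 G1=G1&G2=0&0=0 G2=G1=0 G3=G2&G1=0&0=0 -> 0000
Step 4: G0=(0+0>=1)=0 G1=G1&G2=0&0=0 G2=G1=0 G3=G2&G1=0&0=0 -> 0000
State from step 4 equals state from step 3 -> cycle length 1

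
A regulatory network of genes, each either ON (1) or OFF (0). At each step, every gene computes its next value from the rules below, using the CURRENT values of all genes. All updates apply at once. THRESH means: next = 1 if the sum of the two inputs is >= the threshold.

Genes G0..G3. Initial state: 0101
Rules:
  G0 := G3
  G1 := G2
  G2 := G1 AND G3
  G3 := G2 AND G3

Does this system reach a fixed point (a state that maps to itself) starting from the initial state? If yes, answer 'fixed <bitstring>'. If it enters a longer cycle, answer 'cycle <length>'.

Answer: fixed 0000

Derivation:
Step 0: 0101
Step 1: G0=G3=1 G1=G2=0 G2=G1&G3=1&1=1 G3=G2&G3=0&1=0 -> 1010
Step 2: G0=G3=0 G1=G2=1 G2=G1&G3=0&0=0 G3=G2&G3=1&0=0 -> 0100
Step 3: G0=G3=0 G1=G2=0 G2=G1&G3=1&0=0 G3=G2&G3=0&0=0 -> 0000
Step 4: G0=G3=0 G1=G2=0 G2=G1&G3=0&0=0 G3=G2&G3=0&0=0 -> 0000
Fixed point reached at step 3: 0000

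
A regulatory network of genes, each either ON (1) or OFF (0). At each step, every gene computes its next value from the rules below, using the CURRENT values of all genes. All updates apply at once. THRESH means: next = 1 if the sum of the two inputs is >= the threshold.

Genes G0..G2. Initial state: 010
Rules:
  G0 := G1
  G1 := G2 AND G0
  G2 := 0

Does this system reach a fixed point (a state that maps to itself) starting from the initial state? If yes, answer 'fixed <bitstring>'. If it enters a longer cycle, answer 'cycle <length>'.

Step 0: 010
Step 1: G0=G1=1 G1=G2&G0=0&0=0 G2=0(const) -> 100
Step 2: G0=G1=0 G1=G2&G0=0&1=0 G2=0(const) -> 000
Step 3: G0=G1=0 G1=G2&G0=0&0=0 G2=0(const) -> 000
Fixed point reached at step 2: 000

Answer: fixed 000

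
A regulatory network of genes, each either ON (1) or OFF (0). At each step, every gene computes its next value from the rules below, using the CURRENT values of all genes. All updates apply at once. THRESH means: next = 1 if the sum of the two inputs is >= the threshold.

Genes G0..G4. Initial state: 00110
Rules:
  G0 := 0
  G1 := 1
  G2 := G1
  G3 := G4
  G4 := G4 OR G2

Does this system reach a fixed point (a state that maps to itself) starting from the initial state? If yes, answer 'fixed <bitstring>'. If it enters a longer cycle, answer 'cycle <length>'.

Answer: fixed 01111

Derivation:
Step 0: 00110
Step 1: G0=0(const) G1=1(const) G2=G1=0 G3=G4=0 G4=G4|G2=0|1=1 -> 01001
Step 2: G0=0(const) G1=1(const) G2=G1=1 G3=G4=1 G4=G4|G2=1|0=1 -> 01111
Step 3: G0=0(const) G1=1(const) G2=G1=1 G3=G4=1 G4=G4|G2=1|1=1 -> 01111
Fixed point reached at step 2: 01111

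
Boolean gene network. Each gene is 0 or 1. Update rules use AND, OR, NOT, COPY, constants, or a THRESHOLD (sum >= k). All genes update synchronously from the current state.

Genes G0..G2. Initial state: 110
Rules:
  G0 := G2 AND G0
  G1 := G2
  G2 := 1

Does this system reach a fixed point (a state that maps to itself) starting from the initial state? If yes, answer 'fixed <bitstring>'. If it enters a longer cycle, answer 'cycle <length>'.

Answer: fixed 011

Derivation:
Step 0: 110
Step 1: G0=G2&G0=0&1=0 G1=G2=0 G2=1(const) -> 001
Step 2: G0=G2&G0=1&0=0 G1=G2=1 G2=1(const) -> 011
Step 3: G0=G2&G0=1&0=0 G1=G2=1 G2=1(const) -> 011
Fixed point reached at step 2: 011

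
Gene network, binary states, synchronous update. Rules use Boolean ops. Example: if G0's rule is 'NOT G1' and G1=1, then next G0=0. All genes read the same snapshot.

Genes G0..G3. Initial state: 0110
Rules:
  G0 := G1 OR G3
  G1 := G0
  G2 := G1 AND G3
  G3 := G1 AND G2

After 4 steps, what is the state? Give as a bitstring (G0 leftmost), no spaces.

Step 1: G0=G1|G3=1|0=1 G1=G0=0 G2=G1&G3=1&0=0 G3=G1&G2=1&1=1 -> 1001
Step 2: G0=G1|G3=0|1=1 G1=G0=1 G2=G1&G3=0&1=0 G3=G1&G2=0&0=0 -> 1100
Step 3: G0=G1|G3=1|0=1 G1=G0=1 G2=G1&G3=1&0=0 G3=G1&G2=1&0=0 -> 1100
Step 4: G0=G1|G3=1|0=1 G1=G0=1 G2=G1&G3=1&0=0 G3=G1&G2=1&0=0 -> 1100

1100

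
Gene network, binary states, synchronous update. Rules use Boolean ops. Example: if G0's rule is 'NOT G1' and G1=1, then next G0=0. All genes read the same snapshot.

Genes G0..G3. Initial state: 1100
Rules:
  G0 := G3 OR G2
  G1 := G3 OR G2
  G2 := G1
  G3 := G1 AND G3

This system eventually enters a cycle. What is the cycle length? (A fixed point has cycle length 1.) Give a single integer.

Answer: 2

Derivation:
Step 0: 1100
Step 1: G0=G3|G2=0|0=0 G1=G3|G2=0|0=0 G2=G1=1 G3=G1&G3=1&0=0 -> 0010
Step 2: G0=G3|G2=0|1=1 G1=G3|G2=0|1=1 G2=G1=0 G3=G1&G3=0&0=0 -> 1100
State from step 2 equals state from step 0 -> cycle length 2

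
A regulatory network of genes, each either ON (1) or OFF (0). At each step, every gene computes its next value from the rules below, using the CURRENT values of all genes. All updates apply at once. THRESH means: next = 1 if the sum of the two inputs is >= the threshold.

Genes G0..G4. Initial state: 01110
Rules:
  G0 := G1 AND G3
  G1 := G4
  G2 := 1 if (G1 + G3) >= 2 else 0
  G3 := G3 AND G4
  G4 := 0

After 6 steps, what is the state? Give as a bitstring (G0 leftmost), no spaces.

Step 1: G0=G1&G3=1&1=1 G1=G4=0 G2=(1+1>=2)=1 G3=G3&G4=1&0=0 G4=0(const) -> 10100
Step 2: G0=G1&G3=0&0=0 G1=G4=0 G2=(0+0>=2)=0 G3=G3&G4=0&0=0 G4=0(const) -> 00000
Step 3: G0=G1&G3=0&0=0 G1=G4=0 G2=(0+0>=2)=0 G3=G3&G4=0&0=0 G4=0(const) -> 00000
Step 4: G0=G1&G3=0&0=0 G1=G4=0 G2=(0+0>=2)=0 G3=G3&G4=0&0=0 G4=0(const) -> 00000
Step 5: G0=G1&G3=0&0=0 G1=G4=0 G2=(0+0>=2)=0 G3=G3&G4=0&0=0 G4=0(const) -> 00000
Step 6: G0=G1&G3=0&0=0 G1=G4=0 G2=(0+0>=2)=0 G3=G3&G4=0&0=0 G4=0(const) -> 00000

00000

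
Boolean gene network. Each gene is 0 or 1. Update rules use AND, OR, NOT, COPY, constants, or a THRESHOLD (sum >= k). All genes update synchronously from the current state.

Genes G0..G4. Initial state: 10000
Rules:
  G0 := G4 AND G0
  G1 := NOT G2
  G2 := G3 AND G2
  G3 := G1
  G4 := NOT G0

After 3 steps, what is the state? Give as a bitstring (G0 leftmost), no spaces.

Step 1: G0=G4&G0=0&1=0 G1=NOT G2=NOT 0=1 G2=G3&G2=0&0=0 G3=G1=0 G4=NOT G0=NOT 1=0 -> 01000
Step 2: G0=G4&G0=0&0=0 G1=NOT G2=NOT 0=1 G2=G3&G2=0&0=0 G3=G1=1 G4=NOT G0=NOT 0=1 -> 01011
Step 3: G0=G4&G0=1&0=0 G1=NOT G2=NOT 0=1 G2=G3&G2=1&0=0 G3=G1=1 G4=NOT G0=NOT 0=1 -> 01011

01011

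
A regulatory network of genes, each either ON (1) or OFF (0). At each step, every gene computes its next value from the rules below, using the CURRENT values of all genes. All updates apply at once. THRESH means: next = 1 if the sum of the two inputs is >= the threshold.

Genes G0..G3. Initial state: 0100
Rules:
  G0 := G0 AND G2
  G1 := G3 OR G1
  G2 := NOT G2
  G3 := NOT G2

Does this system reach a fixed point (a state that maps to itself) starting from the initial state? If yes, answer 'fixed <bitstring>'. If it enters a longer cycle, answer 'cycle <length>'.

Answer: cycle 2

Derivation:
Step 0: 0100
Step 1: G0=G0&G2=0&0=0 G1=G3|G1=0|1=1 G2=NOT G2=NOT 0=1 G3=NOT G2=NOT 0=1 -> 0111
Step 2: G0=G0&G2=0&1=0 G1=G3|G1=1|1=1 G2=NOT G2=NOT 1=0 G3=NOT G2=NOT 1=0 -> 0100
Cycle of length 2 starting at step 0 -> no fixed point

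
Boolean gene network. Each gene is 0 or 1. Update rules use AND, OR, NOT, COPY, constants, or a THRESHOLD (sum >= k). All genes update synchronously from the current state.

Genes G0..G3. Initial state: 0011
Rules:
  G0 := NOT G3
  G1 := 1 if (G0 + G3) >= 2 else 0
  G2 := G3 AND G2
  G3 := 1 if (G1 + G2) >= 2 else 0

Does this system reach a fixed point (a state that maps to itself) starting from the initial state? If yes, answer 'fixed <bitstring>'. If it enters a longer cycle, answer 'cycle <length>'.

Answer: fixed 1000

Derivation:
Step 0: 0011
Step 1: G0=NOT G3=NOT 1=0 G1=(0+1>=2)=0 G2=G3&G2=1&1=1 G3=(0+1>=2)=0 -> 0010
Step 2: G0=NOT G3=NOT 0=1 G1=(0+0>=2)=0 G2=G3&G2=0&1=0 G3=(0+1>=2)=0 -> 1000
Step 3: G0=NOT G3=NOT 0=1 G1=(1+0>=2)=0 G2=G3&G2=0&0=0 G3=(0+0>=2)=0 -> 1000
Fixed point reached at step 2: 1000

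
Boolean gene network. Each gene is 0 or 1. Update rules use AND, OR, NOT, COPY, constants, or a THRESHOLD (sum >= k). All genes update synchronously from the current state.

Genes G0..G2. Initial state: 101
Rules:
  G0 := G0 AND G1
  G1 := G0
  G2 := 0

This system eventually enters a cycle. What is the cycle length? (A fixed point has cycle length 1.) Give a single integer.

Step 0: 101
Step 1: G0=G0&G1=1&0=0 G1=G0=1 G2=0(const) -> 010
Step 2: G0=G0&G1=0&1=0 G1=G0=0 G2=0(const) -> 000
Step 3: G0=G0&G1=0&0=0 G1=G0=0 G2=0(const) -> 000
State from step 3 equals state from step 2 -> cycle length 1

Answer: 1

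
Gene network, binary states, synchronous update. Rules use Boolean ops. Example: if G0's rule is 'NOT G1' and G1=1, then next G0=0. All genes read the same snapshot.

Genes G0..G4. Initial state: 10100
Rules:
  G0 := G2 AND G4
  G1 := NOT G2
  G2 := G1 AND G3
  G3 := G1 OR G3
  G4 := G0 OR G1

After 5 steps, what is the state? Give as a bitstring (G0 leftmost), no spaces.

Step 1: G0=G2&G4=1&0=0 G1=NOT G2=NOT 1=0 G2=G1&G3=0&0=0 G3=G1|G3=0|0=0 G4=G0|G1=1|0=1 -> 00001
Step 2: G0=G2&G4=0&1=0 G1=NOT G2=NOT 0=1 G2=G1&G3=0&0=0 G3=G1|G3=0|0=0 G4=G0|G1=0|0=0 -> 01000
Step 3: G0=G2&G4=0&0=0 G1=NOT G2=NOT 0=1 G2=G1&G3=1&0=0 G3=G1|G3=1|0=1 G4=G0|G1=0|1=1 -> 01011
Step 4: G0=G2&G4=0&1=0 G1=NOT G2=NOT 0=1 G2=G1&G3=1&1=1 G3=G1|G3=1|1=1 G4=G0|G1=0|1=1 -> 01111
Step 5: G0=G2&G4=1&1=1 G1=NOT G2=NOT 1=0 G2=G1&G3=1&1=1 G3=G1|G3=1|1=1 G4=G0|G1=0|1=1 -> 10111

10111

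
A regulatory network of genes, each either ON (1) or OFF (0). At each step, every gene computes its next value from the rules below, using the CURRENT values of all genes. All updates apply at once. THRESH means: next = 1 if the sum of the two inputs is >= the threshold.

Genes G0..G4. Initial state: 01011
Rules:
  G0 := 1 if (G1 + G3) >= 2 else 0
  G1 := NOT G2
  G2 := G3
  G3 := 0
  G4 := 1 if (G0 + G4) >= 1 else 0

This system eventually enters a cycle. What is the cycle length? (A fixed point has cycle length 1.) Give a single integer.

Step 0: 01011
Step 1: G0=(1+1>=2)=1 G1=NOT G2=NOT 0=1 G2=G3=1 G3=0(const) G4=(0+1>=1)=1 -> 11101
Step 2: G0=(1+0>=2)=0 G1=NOT G2=NOT 1=0 G2=G3=0 G3=0(const) G4=(1+1>=1)=1 -> 00001
Step 3: G0=(0+0>=2)=0 G1=NOT G2=NOT 0=1 G2=G3=0 G3=0(const) G4=(0+1>=1)=1 -> 01001
Step 4: G0=(1+0>=2)=0 G1=NOT G2=NOT 0=1 G2=G3=0 G3=0(const) G4=(0+1>=1)=1 -> 01001
State from step 4 equals state from step 3 -> cycle length 1

Answer: 1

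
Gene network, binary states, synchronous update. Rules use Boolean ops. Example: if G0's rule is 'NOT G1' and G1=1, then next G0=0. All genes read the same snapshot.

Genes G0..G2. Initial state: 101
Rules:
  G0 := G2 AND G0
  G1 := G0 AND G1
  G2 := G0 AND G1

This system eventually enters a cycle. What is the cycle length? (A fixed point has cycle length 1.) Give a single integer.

Answer: 1

Derivation:
Step 0: 101
Step 1: G0=G2&G0=1&1=1 G1=G0&G1=1&0=0 G2=G0&G1=1&0=0 -> 100
Step 2: G0=G2&G0=0&1=0 G1=G0&G1=1&0=0 G2=G0&G1=1&0=0 -> 000
Step 3: G0=G2&G0=0&0=0 G1=G0&G1=0&0=0 G2=G0&G1=0&0=0 -> 000
State from step 3 equals state from step 2 -> cycle length 1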